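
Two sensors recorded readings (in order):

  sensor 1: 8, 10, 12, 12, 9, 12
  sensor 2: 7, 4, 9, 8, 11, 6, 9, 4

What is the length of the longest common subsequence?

Pick 8 (sensor 1 #1, sensor 2 #4); then 9 (sensor 1 #5, sensor 2 #7); all 2 values appear in both, in order. Since dp[6][8] = 2, nothing longer is possible.

2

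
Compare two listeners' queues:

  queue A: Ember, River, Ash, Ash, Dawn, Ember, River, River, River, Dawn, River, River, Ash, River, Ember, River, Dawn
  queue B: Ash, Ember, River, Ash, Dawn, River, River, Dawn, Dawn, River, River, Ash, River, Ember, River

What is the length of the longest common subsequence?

Pick Ember at queue A[1]=queue B[2] → River at queue A[2]=queue B[3] → Ash at queue A[4]=queue B[4] → Dawn at queue A[5]=queue B[5] → River at queue A[7]=queue B[6] → River at queue A[8]=queue B[7] → Dawn at queue A[10]=queue B[9] → River at queue A[11]=queue B[10] → River at queue A[12]=queue B[11] → Ash at queue A[13]=queue B[12] → River at queue A[14]=queue B[13] → Ember at queue A[15]=queue B[14] → River at queue A[16]=queue B[15]; all 13 songs appear in both, in order. Since dp[17][15] = 13, nothing longer is possible.

13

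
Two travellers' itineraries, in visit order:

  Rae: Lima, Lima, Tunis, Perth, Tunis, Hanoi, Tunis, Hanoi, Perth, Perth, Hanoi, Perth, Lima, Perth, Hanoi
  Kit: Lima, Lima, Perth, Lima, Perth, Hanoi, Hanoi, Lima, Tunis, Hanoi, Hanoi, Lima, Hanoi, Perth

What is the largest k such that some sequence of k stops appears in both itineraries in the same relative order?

Pick Lima [1,2] → Lima [2,4] → Perth [4,5] → Hanoi [6,7] → Tunis [7,9] → Hanoi [8,10] → Hanoi [11,11] → Lima [13,12] → Perth [14,14]; all 9 stops appear in both, in order. dp[15][14] = 9 confirms this is the maximum.

9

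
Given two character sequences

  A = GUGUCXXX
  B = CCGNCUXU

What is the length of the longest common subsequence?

Match G (A #1, B #3), U (A #2, B #6), U (A #4, B #8) — 3 characters in the same relative order in both. dp[8][8] = 3 confirms this is the maximum.

3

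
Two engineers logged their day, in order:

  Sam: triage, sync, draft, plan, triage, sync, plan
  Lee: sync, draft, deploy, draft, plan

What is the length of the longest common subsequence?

3

Pick sync [2,1] → draft [3,4] → plan [7,5]; all 3 tasks appear in both, in order. Since dp[7][5] = 3, nothing longer is possible.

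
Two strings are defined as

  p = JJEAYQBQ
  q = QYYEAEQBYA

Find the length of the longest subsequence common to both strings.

Let dp[i][j] be the LCS length of the first i characters of p and the first j characters of q. dp[i][j] = dp[i-1][j-1]+1 when the i-th and j-th characters match, else max(dp[i-1][j], dp[i][j-1]).
    ·  Q  Y  Y  E  A  E  Q  B  Y  A
 ·  0  0  0  0  0  0  0  0  0  0  0
 J  0  0  0  0  0  0  0  0  0  0  0
 J  0  0  0  0  0  0  0  0  0  0  0
 E  0  0  0  0  1  1  1  1  1  1  1
 A  0  0  0  0  1  2  2  2  2  2  2
 Y  0  0  1  1  1  2  2  2  2  3  3
 Q  0  1  1  1  1  2  2  3  3  3  3
 B  0  1  1  1  1  2  2  3  4  4  4
 Q  0  1  1  1  1  2  2  3  4  4  4
dp[8][10] = 4. One LCS (by backtracking along matches): EAQB.

4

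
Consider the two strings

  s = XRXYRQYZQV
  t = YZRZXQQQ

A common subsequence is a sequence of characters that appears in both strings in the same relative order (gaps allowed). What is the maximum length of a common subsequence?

4

One common subsequence of length 4: R (s #2, t #3) → X (s #3, t #5) → Q (s #6, t #7) → Q (s #9, t #8). dp[10][8] = 4 confirms this is the maximum.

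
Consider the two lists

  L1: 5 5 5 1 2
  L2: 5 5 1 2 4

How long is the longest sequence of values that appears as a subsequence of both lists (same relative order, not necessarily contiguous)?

Let dp[i][j] be the LCS length of the first i values of L1 and the first j values of L2. dp[i][j] = dp[i-1][j-1]+1 when the i-th and j-th values match, else max(dp[i-1][j], dp[i][j-1]).
    ·  5  5  1  2  4
 ·  0  0  0  0  0  0
 5  0  1  1  1  1  1
 5  0  1  2  2  2  2
 5  0  1  2  2  2  2
 1  0  1  2  3  3  3
 2  0  1  2  3  4  4
dp[5][5] = 4. One LCS (by backtracking along matches): 5, 5, 1, 2.

4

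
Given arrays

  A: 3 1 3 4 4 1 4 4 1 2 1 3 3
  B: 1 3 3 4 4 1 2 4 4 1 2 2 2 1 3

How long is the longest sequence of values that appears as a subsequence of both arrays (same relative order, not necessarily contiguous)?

One common subsequence of length 11: 3 [1,2], then 3 [3,3], then 4 [4,4], then 4 [5,5], then 1 [6,6], then 4 [7,8], then 4 [8,9], then 1 [9,10], then 2 [10,13], then 1 [11,14], then 3 [13,15]. The LCS DP gives dp[13][15] = 11, so this is optimal.

11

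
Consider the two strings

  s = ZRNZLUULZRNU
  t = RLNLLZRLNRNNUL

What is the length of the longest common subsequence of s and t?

8

Match R at s[2]=t[1], then N at s[3]=t[3], then L at s[5]=t[4], then L at s[8]=t[5], then Z at s[9]=t[6], then R at s[10]=t[10], then N at s[11]=t[12], then U at s[12]=t[13] — 8 characters in the same relative order in both, and the DP table's final entry dp[12][14] is also 8, so no common subsequence is longer.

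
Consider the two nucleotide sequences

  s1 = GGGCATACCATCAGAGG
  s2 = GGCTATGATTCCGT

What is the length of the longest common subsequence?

Taking G [2,1], G [3,2], C [4,3], A [5,5], T [6,6], A [7,8], C [8,11], C [9,12], T [11,14] gives a common subsequence of length 9. The LCS DP gives dp[17][14] = 9, so this is optimal.

9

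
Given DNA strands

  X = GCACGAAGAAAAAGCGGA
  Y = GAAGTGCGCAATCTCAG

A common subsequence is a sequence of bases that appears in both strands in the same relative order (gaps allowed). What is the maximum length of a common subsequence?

8

Taking G at X[1]=Y[1], A at X[3]=Y[3], C at X[4]=Y[7], G at X[5]=Y[8], A at X[6]=Y[10], A at X[7]=Y[11], A at X[13]=Y[16], G at X[17]=Y[17] gives a common subsequence of length 8, and the DP table's final entry dp[18][17] is also 8, so no common subsequence is longer.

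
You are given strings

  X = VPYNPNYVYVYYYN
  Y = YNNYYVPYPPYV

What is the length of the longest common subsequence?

Pick Y (X #3, Y #1) → N (X #4, Y #2) → N (X #6, Y #3) → Y (X #7, Y #4) → Y (X #9, Y #5) → V (X #10, Y #6) → Y (X #11, Y #8) → Y (X #12, Y #11); all 8 characters appear in both, in order. Since dp[14][12] = 8, nothing longer is possible.

8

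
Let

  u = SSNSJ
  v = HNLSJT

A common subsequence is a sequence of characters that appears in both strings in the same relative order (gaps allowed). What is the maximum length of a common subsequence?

3

One common subsequence of length 3: N (u #3, v #2), then S (u #4, v #4), then J (u #5, v #5). dp[5][6] = 3 confirms this is the maximum.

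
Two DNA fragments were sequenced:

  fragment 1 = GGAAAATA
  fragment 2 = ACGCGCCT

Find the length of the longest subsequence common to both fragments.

3

Let dp[i][j] be the LCS length of the first i bases of fragment 1 and the first j bases of fragment 2. dp[i][j] = dp[i-1][j-1]+1 when the i-th and j-th bases match, else max(dp[i-1][j], dp[i][j-1]).
    ·  A  C  G  C  G  C  C  T
 ·  0  0  0  0  0  0  0  0  0
 G  0  0  0  1  1  1  1  1  1
 G  0  0  0  1  1  2  2  2  2
 A  0  1  1  1  1  2  2  2  2
 A  0  1  1  1  1  2  2  2  2
 A  0  1  1  1  1  2  2  2  2
 A  0  1  1  1  1  2  2  2  2
 T  0  1  1  1  1  2  2  2  3
 A  0  1  1  1  1  2  2  2  3
dp[8][8] = 3. One LCS (by backtracking along matches): GGT.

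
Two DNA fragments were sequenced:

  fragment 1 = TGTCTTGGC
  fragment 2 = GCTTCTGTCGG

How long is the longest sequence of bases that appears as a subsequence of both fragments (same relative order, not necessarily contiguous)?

7

Let dp[i][j] be the LCS length of the first i bases of fragment 1 and the first j bases of fragment 2. dp[i][j] = dp[i-1][j-1]+1 when the i-th and j-th bases match, else max(dp[i-1][j], dp[i][j-1]).
    ·  G  C  T  T  C  T  G  T  C  G  G
 ·  0  0  0  0  0  0  0  0  0  0  0  0
 T  0  0  0  1  1  1  1  1  1  1  1  1
 G  0  1  1  1  1  1  1  2  2  2  2  2
 T  0  1  1  2  2  2  2  2  3  3  3  3
 C  0  1  2  2  2  3  3  3  3  4  4  4
 T  0  1  2  3  3  3  4  4  4  4  4  4
 T  0  1  2  3  4  4  4  4  5  5  5  5
 G  0  1  2  3  4  4  4  5  5  5  6  6
 G  0  1  2  3  4  4  4  5  5  5  6  7
 C  0  1  2  3  4  5  5  5  5  6  6  7
dp[9][11] = 7. One LCS (by backtracking along matches): TTCTTGG.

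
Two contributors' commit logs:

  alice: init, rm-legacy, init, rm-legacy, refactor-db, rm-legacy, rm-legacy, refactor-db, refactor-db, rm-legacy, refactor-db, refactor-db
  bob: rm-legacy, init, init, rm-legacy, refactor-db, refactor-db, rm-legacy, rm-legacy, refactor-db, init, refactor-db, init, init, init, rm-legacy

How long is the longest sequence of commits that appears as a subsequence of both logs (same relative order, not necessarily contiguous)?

9

One common subsequence of length 9: init at alice[1]=bob[2] → init at alice[3]=bob[3] → rm-legacy at alice[4]=bob[4] → refactor-db at alice[5]=bob[6] → rm-legacy at alice[6]=bob[7] → rm-legacy at alice[7]=bob[8] → refactor-db at alice[8]=bob[9] → refactor-db at alice[9]=bob[11] → rm-legacy at alice[10]=bob[15], and the DP table's final entry dp[12][15] is also 9, so no common subsequence is longer.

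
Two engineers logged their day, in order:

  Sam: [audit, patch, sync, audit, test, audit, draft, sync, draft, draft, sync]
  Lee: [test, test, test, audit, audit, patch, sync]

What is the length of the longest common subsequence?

Pick audit (Sam #1, Lee #5); then patch (Sam #2, Lee #6); then sync (Sam #11, Lee #7); all 3 tasks appear in both, in order. Since dp[11][7] = 3, nothing longer is possible.

3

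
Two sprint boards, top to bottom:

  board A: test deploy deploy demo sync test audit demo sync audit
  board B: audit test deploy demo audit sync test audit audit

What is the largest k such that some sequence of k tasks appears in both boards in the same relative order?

One common subsequence of length 7: test at board A[1]=board B[2], then deploy at board A[3]=board B[3], then demo at board A[4]=board B[4], then sync at board A[5]=board B[6], then test at board A[6]=board B[7], then audit at board A[7]=board B[8], then audit at board A[10]=board B[9]. The LCS DP gives dp[10][9] = 7, so this is optimal.

7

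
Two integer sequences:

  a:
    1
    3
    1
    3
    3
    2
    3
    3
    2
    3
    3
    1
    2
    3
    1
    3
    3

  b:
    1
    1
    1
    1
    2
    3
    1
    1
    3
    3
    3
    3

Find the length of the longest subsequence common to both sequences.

8

Pick 1 [1,3], 1 [3,4], 2 [6,5], 3 [7,6], 3 [11,9], 3 [14,10], 3 [16,11], 3 [17,12]; all 8 values appear in both, in order. Since dp[17][12] = 8, nothing longer is possible.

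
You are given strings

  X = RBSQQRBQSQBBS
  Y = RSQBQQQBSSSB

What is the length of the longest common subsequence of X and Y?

8

Match R (X #1, Y #1), S (X #3, Y #2), Q (X #4, Y #3), Q (X #5, Y #5), Q (X #8, Y #6), Q (X #10, Y #7), B (X #11, Y #8), B (X #12, Y #12) — 8 characters in the same relative order in both. Since dp[13][12] = 8, nothing longer is possible.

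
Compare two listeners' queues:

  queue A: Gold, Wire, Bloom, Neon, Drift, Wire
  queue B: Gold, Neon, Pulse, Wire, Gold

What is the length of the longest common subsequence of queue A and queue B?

Match Gold [1,1], then Neon [4,2], then Wire [6,4] — 3 songs in the same relative order in both. The LCS DP gives dp[6][5] = 3, so this is optimal.

3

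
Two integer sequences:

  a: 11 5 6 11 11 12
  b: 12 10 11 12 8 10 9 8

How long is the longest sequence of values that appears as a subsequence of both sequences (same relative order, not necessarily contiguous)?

Pick 11 [5,3], 12 [6,4]; all 2 values appear in both, in order, and the DP table's final entry dp[6][8] is also 2, so no common subsequence is longer.

2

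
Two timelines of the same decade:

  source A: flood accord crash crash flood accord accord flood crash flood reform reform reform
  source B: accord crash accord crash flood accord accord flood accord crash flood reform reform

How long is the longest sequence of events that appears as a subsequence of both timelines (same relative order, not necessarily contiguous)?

11

Taking accord [2,1], then crash [3,2], then crash [4,4], then flood [5,5], then accord [6,6], then accord [7,7], then flood [8,8], then crash [9,10], then flood [10,11], then reform [12,12], then reform [13,13] gives a common subsequence of length 11. dp[13][13] = 11 confirms this is the maximum.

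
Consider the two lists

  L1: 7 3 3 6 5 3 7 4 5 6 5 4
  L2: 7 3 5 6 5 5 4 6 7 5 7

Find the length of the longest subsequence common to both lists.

Let dp[i][j] be the LCS length of the first i values of L1 and the first j values of L2. dp[i][j] = dp[i-1][j-1]+1 when the i-th and j-th values match, else max(dp[i-1][j], dp[i][j-1]).
    ·  7  3  5  6  5  5  4  6  7  5  7
 ·  0  0  0  0  0  0  0  0  0  0  0  0
 7  0  1  1  1  1  1  1  1  1  1  1  1
 3  0  1  2  2  2  2  2  2  2  2  2  2
 3  0  1  2  2  2  2  2  2  2  2  2  2
 6  0  1  2  2  3  3  3  3  3  3  3  3
 5  0  1  2  3  3  4  4  4  4  4  4  4
 3  0  1  2  3  3  4  4  4  4  4  4  4
 7  0  1  2  3  3  4  4  4  4  5  5  5
 4  0  1  2  3  3  4  4  5  5  5  5  5
 5  0  1  2  3  3  4  5  5  5  5  6  6
 6  0  1  2  3  4  4  5  5  6  6  6  6
 5  0  1  2  3  4  5  5  5  6  6  7  7
 4  0  1  2  3  4  5  5  6  6  6  7  7
dp[12][11] = 7. One LCS (by backtracking along matches): 7, 3, 6, 5, 4, 6, 5.

7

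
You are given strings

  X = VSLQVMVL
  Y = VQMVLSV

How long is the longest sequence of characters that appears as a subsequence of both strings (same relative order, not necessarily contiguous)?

Pick V at X[1]=Y[1], Q at X[4]=Y[2], M at X[6]=Y[3], V at X[7]=Y[4], L at X[8]=Y[5]; all 5 characters appear in both, in order. The LCS DP gives dp[8][7] = 5, so this is optimal.

5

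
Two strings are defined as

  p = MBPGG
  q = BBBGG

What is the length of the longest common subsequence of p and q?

3

Let dp[i][j] be the LCS length of the first i characters of p and the first j characters of q. dp[i][j] = dp[i-1][j-1]+1 when the i-th and j-th characters match, else max(dp[i-1][j], dp[i][j-1]).
    ·  B  B  B  G  G
 ·  0  0  0  0  0  0
 M  0  0  0  0  0  0
 B  0  1  1  1  1  1
 P  0  1  1  1  1  1
 G  0  1  1  1  2  2
 G  0  1  1  1  2  3
dp[5][5] = 3. One LCS (by backtracking along matches): BGG.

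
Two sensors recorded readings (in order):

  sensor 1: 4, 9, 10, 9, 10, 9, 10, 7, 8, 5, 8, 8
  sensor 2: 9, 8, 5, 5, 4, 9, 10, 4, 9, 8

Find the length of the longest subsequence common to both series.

Pick 4 at sensor 1[1]=sensor 2[5] → 9 at sensor 1[2]=sensor 2[6] → 10 at sensor 1[3]=sensor 2[7] → 9 at sensor 1[6]=sensor 2[9] → 8 at sensor 1[12]=sensor 2[10]; all 5 values appear in both, in order. Since dp[12][10] = 5, nothing longer is possible.

5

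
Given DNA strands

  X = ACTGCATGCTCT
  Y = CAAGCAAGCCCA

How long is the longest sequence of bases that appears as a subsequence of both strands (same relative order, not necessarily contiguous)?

One common subsequence of length 7: A at X[1]=Y[3], G at X[4]=Y[4], C at X[5]=Y[5], A at X[6]=Y[7], G at X[8]=Y[8], C at X[9]=Y[10], C at X[11]=Y[11], and the DP table's final entry dp[12][12] is also 7, so no common subsequence is longer.

7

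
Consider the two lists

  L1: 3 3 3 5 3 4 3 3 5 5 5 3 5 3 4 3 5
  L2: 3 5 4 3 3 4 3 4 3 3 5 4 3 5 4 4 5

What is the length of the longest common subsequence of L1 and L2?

12

Taking 3 (L1 #1, L2 #1), 3 (L1 #2, L2 #4), 3 (L1 #3, L2 #5), 3 (L1 #5, L2 #7), 4 (L1 #6, L2 #8), 3 (L1 #7, L2 #9), 3 (L1 #8, L2 #10), 5 (L1 #9, L2 #11), 3 (L1 #12, L2 #13), 5 (L1 #13, L2 #14), 4 (L1 #15, L2 #16), 5 (L1 #17, L2 #17) gives a common subsequence of length 12. Since dp[17][17] = 12, nothing longer is possible.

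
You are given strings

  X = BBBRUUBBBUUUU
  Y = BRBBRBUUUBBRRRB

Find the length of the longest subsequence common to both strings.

9

One common subsequence of length 9: B [1,1], B [2,3], B [3,4], R [4,5], U [5,8], U [6,9], B [7,10], B [8,11], B [9,15], and the DP table's final entry dp[13][15] is also 9, so no common subsequence is longer.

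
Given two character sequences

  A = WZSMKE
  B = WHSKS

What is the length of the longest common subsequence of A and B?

3

Pick W at A[1]=B[1], then S at A[3]=B[3], then K at A[5]=B[4]; all 3 characters appear in both, in order. The LCS DP gives dp[6][5] = 3, so this is optimal.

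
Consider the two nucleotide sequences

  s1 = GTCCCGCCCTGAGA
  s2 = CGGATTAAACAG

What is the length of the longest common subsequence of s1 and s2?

5

Taking G [1,3]; then T [2,6]; then C [9,10]; then A [12,11]; then G [13,12] gives a common subsequence of length 5, and the DP table's final entry dp[14][12] is also 5, so no common subsequence is longer.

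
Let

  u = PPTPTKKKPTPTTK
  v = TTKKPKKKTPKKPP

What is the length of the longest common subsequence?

Pick T at u[3]=v[2] → P at u[4]=v[5] → K at u[6]=v[6] → K at u[7]=v[7] → K at u[8]=v[8] → T at u[10]=v[9] → P at u[11]=v[10] → K at u[14]=v[12]; all 8 characters appear in both, in order. Since dp[14][14] = 8, nothing longer is possible.

8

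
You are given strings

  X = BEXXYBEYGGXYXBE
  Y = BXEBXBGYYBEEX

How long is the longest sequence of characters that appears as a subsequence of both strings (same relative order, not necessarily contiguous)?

8

Taking B (X #1, Y #1), E (X #2, Y #3), X (X #4, Y #5), B (X #6, Y #6), Y (X #8, Y #8), Y (X #12, Y #9), B (X #14, Y #10), E (X #15, Y #12) gives a common subsequence of length 8. dp[15][13] = 8 confirms this is the maximum.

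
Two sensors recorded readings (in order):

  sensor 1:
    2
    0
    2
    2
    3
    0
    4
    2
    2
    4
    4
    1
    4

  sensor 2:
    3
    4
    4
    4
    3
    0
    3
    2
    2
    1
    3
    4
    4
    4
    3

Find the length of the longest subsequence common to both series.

Taking 0 [2,6], 2 [3,8], 2 [4,9], 3 [5,11], 4 [7,12], 4 [10,13], 4 [11,14] gives a common subsequence of length 7. The LCS DP gives dp[13][15] = 7, so this is optimal.

7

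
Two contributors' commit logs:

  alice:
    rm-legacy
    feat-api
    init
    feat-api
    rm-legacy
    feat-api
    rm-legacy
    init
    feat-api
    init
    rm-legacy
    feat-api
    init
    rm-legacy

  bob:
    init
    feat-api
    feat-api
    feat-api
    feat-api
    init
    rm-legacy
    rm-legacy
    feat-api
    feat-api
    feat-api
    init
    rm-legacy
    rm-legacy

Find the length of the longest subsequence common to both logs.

9

Pick feat-api at alice[2]=bob[2] → feat-api at alice[4]=bob[3] → feat-api at alice[6]=bob[4] → feat-api at alice[9]=bob[5] → init at alice[10]=bob[6] → rm-legacy at alice[11]=bob[8] → feat-api at alice[12]=bob[11] → init at alice[13]=bob[12] → rm-legacy at alice[14]=bob[14]; all 9 commits appear in both, in order. dp[14][14] = 9 confirms this is the maximum.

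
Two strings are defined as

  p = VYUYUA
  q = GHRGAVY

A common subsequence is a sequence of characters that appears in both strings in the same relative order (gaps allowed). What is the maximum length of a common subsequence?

2

Match V (p #1, q #6), then Y (p #4, q #7) — 2 characters in the same relative order in both. dp[6][7] = 2 confirms this is the maximum.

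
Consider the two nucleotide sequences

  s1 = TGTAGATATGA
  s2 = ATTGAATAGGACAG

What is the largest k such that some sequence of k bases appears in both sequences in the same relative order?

8

One common subsequence of length 8: T at s1[1]=s2[3], G at s1[2]=s2[4], T at s1[3]=s2[7], A at s1[4]=s2[8], G at s1[5]=s2[10], A at s1[6]=s2[11], A at s1[8]=s2[13], G at s1[10]=s2[14]. The LCS DP gives dp[11][14] = 8, so this is optimal.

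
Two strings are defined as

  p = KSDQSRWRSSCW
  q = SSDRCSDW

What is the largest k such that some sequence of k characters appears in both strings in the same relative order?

Taking S [2,2]; then D [3,3]; then R [6,4]; then S [9,6]; then W [12,8] gives a common subsequence of length 5. dp[12][8] = 5 confirms this is the maximum.

5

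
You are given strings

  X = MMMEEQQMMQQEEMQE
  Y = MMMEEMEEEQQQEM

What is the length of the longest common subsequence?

Pick M (X #1, Y #2), then M (X #2, Y #3), then M (X #3, Y #6), then E (X #4, Y #8), then E (X #5, Y #9), then Q (X #7, Y #10), then Q (X #10, Y #11), then Q (X #11, Y #12), then E (X #13, Y #13), then M (X #14, Y #14); all 10 characters appear in both, in order. dp[16][14] = 10 confirms this is the maximum.

10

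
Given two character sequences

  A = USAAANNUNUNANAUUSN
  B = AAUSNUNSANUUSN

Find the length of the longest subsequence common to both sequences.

One common subsequence of length 12: A at A[4]=B[1], then A at A[5]=B[2], then U at A[8]=B[3], then N at A[9]=B[5], then U at A[10]=B[6], then N at A[11]=B[7], then A at A[12]=B[9], then N at A[13]=B[10], then U at A[15]=B[11], then U at A[16]=B[12], then S at A[17]=B[13], then N at A[18]=B[14], and the DP table's final entry dp[18][14] is also 12, so no common subsequence is longer.

12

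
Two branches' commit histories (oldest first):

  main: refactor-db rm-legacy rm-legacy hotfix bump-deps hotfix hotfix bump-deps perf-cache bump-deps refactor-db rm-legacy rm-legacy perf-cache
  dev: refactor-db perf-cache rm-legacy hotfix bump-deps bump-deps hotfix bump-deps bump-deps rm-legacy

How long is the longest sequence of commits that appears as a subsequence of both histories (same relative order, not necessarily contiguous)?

8

Taking refactor-db [1,1], rm-legacy [3,3], hotfix [4,4], bump-deps [5,6], hotfix [7,7], bump-deps [8,8], bump-deps [10,9], rm-legacy [13,10] gives a common subsequence of length 8. The LCS DP gives dp[14][10] = 8, so this is optimal.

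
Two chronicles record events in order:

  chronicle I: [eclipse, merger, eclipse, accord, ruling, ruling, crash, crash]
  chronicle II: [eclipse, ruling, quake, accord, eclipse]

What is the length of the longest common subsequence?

2

Pick eclipse [1,1], eclipse [3,5]; all 2 events appear in both, in order. Since dp[8][5] = 2, nothing longer is possible.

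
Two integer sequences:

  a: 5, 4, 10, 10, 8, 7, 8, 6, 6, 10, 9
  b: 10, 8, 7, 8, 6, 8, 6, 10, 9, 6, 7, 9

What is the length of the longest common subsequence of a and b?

Let dp[i][j] be the LCS length of the first i values of a and the first j values of b. dp[i][j] = dp[i-1][j-1]+1 when the i-th and j-th values match, else max(dp[i-1][j], dp[i][j-1]).
    · 10  8  7  8  6  8  6 10  9  6  7  9
 ·  0  0  0  0  0  0  0  0  0  0  0  0  0
 5  0  0  0  0  0  0  0  0  0  0  0  0  0
 4  0  0  0  0  0  0  0  0  0  0  0  0  0
10  0  1  1  1  1  1  1  1  1  1  1  1  1
10  0  1  1  1  1  1  1  1  2  2  2  2  2
 8  0  1  2  2  2  2  2  2  2  2  2  2  2
 7  0  1  2  3  3  3  3  3  3  3  3  3  3
 8  0  1  2  3  4  4  4  4  4  4  4  4  4
 6  0  1  2  3  4  5  5  5  5  5  5  5  5
 6  0  1  2  3  4  5  5  6  6  6  6  6  6
10  0  1  2  3  4  5  5  6  7  7  7  7  7
 9  0  1  2  3  4  5  5  6  7  8  8  8  8
dp[11][12] = 8. One LCS (by backtracking along matches): 10, 8, 7, 8, 6, 6, 10, 9.

8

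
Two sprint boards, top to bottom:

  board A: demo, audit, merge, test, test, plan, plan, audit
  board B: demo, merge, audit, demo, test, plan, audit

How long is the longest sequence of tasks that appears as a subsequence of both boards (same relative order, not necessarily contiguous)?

Taking demo (board A #1, board B #1); then audit (board A #2, board B #3); then test (board A #5, board B #5); then plan (board A #7, board B #6); then audit (board A #8, board B #7) gives a common subsequence of length 5. Since dp[8][7] = 5, nothing longer is possible.

5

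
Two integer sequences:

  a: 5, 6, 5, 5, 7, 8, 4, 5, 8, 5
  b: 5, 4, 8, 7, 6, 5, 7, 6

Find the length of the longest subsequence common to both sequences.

4

Taking 5 [1,1], 6 [2,5], 5 [4,6], 7 [5,7] gives a common subsequence of length 4. dp[10][8] = 4 confirms this is the maximum.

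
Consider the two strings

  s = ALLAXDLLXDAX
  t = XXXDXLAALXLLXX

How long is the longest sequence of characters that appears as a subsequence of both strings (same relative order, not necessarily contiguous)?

Match A [1,8], L [3,9], X [5,10], L [7,11], L [8,12], X [9,13], X [12,14] — 7 characters in the same relative order in both. dp[12][14] = 7 confirms this is the maximum.

7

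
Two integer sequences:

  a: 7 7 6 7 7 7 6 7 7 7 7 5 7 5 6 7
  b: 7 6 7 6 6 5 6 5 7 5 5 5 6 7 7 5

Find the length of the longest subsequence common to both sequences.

9

Match 7 at a[1]=b[1] → 7 at a[2]=b[3] → 6 at a[3]=b[5] → 6 at a[7]=b[7] → 7 at a[8]=b[9] → 5 at a[12]=b[11] → 5 at a[14]=b[12] → 6 at a[15]=b[13] → 7 at a[16]=b[15] — 9 values in the same relative order in both. Since dp[16][16] = 9, nothing longer is possible.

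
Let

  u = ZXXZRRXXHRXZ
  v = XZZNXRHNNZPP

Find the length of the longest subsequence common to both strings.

5

Pick Z at u[1]=v[3] → X at u[3]=v[5] → R at u[6]=v[6] → H at u[9]=v[7] → Z at u[12]=v[10]; all 5 characters appear in both, in order. dp[12][12] = 5 confirms this is the maximum.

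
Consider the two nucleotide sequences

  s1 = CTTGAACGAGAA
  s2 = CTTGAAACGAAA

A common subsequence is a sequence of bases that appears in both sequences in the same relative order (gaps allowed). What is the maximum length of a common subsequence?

11

One common subsequence of length 11: C at s1[1]=s2[1], then T at s1[2]=s2[2], then T at s1[3]=s2[3], then G at s1[4]=s2[4], then A at s1[5]=s2[6], then A at s1[6]=s2[7], then C at s1[7]=s2[8], then G at s1[8]=s2[9], then A at s1[9]=s2[10], then A at s1[11]=s2[11], then A at s1[12]=s2[12]. dp[12][12] = 11 confirms this is the maximum.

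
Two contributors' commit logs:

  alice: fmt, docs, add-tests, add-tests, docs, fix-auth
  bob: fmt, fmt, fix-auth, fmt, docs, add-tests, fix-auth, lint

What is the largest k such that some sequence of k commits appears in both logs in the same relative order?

4

One common subsequence of length 4: fmt at alice[1]=bob[4], then docs at alice[2]=bob[5], then add-tests at alice[4]=bob[6], then fix-auth at alice[6]=bob[7]. The LCS DP gives dp[6][8] = 4, so this is optimal.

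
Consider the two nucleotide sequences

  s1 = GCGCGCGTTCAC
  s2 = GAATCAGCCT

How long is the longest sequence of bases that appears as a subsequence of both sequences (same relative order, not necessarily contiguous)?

Match G at s1[1]=s2[1], then C at s1[2]=s2[5], then G at s1[3]=s2[7], then C at s1[4]=s2[8], then C at s1[6]=s2[9], then T at s1[9]=s2[10] — 6 bases in the same relative order in both. dp[12][10] = 6 confirms this is the maximum.

6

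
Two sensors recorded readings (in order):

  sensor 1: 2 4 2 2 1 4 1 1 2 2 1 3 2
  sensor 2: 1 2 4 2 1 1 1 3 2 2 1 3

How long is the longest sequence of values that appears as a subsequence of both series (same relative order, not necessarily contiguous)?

Taking 2 at sensor 1[1]=sensor 2[2], 4 at sensor 1[2]=sensor 2[3], 2 at sensor 1[4]=sensor 2[4], 1 at sensor 1[5]=sensor 2[5], 1 at sensor 1[7]=sensor 2[6], 1 at sensor 1[8]=sensor 2[7], 2 at sensor 1[9]=sensor 2[9], 2 at sensor 1[10]=sensor 2[10], 1 at sensor 1[11]=sensor 2[11], 3 at sensor 1[12]=sensor 2[12] gives a common subsequence of length 10, and the DP table's final entry dp[13][12] is also 10, so no common subsequence is longer.

10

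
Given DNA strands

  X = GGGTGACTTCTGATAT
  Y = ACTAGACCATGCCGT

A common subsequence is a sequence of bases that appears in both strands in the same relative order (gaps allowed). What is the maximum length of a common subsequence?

Pick T [4,3] → G [5,5] → A [6,6] → C [7,8] → T [8,10] → C [10,13] → G [12,14] → T [16,15]; all 8 bases appear in both, in order. Since dp[16][15] = 8, nothing longer is possible.

8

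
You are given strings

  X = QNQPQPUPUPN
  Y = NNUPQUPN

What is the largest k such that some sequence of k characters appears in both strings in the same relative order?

One common subsequence of length 6: N at X[2]=Y[2] → P at X[4]=Y[4] → Q at X[5]=Y[5] → U at X[9]=Y[6] → P at X[10]=Y[7] → N at X[11]=Y[8]. Since dp[11][8] = 6, nothing longer is possible.

6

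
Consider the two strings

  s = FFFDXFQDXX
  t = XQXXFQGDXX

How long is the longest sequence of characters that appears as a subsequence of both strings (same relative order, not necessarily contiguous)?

6

Match X [5,4] → F [6,5] → Q [7,6] → D [8,8] → X [9,9] → X [10,10] — 6 characters in the same relative order in both. dp[10][10] = 6 confirms this is the maximum.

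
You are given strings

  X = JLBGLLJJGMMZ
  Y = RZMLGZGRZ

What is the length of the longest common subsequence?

Let dp[i][j] be the LCS length of the first i characters of X and the first j characters of Y. dp[i][j] = dp[i-1][j-1]+1 when the i-th and j-th characters match, else max(dp[i-1][j], dp[i][j-1]).
    ·  R  Z  M  L  G  Z  G  R  Z
 ·  0  0  0  0  0  0  0  0  0  0
 J  0  0  0  0  0  0  0  0  0  0
 L  0  0  0  0  1  1  1  1  1  1
 B  0  0  0  0  1  1  1  1  1  1
 G  0  0  0  0  1  2  2  2  2  2
 L  0  0  0  0  1  2  2  2  2  2
 L  0  0  0  0  1  2  2  2  2  2
 J  0  0  0  0  1  2  2  2  2  2
 J  0  0  0  0  1  2  2  2  2  2
 G  0  0  0  0  1  2  2  3  3  3
 M  0  0  0  1  1  2  2  3  3  3
 M  0  0  0  1  1  2  2  3  3  3
 Z  0  0  1  1  1  2  3  3  3  4
dp[12][9] = 4. One LCS (by backtracking along matches): LGGZ.

4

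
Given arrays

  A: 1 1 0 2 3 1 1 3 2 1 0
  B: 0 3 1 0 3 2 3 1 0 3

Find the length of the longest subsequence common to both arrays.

Let dp[i][j] be the LCS length of the first i values of A and the first j values of B. dp[i][j] = dp[i-1][j-1]+1 when the i-th and j-th values match, else max(dp[i-1][j], dp[i][j-1]).
    ·  0  3  1  0  3  2  3  1  0  3
 ·  0  0  0  0  0  0  0  0  0  0  0
 1  0  0  0  1  1  1  1  1  1  1  1
 1  0  0  0  1  1  1  1  1  2  2  2
 0  0  1  1  1  2  2  2  2  2  3  3
 2  0  1  1  1  2  2  3  3  3  3  3
 3  0  1  2  2  2  3  3  4  4  4  4
 1  0  1  2  3  3  3  3  4  5  5  5
 1  0  1  2  3  3  3  3  4  5  5  5
 3  0  1  2  3  3  4  4  4  5  5  6
 2  0  1  2  3  3  4  5  5  5  5  6
 1  0  1  2  3  3  4  5  5  6  6  6
 0  0  1  2  3  4  4  5  5  6  7  7
dp[11][10] = 7. One LCS (by backtracking along matches): 0, 3, 1, 3, 2, 1, 0.

7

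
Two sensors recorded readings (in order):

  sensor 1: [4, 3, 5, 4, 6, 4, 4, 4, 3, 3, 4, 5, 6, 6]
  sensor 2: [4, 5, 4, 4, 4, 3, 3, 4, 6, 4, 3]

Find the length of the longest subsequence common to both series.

Match 4 at sensor 1[1]=sensor 2[1]; then 5 at sensor 1[3]=sensor 2[2]; then 4 at sensor 1[6]=sensor 2[3]; then 4 at sensor 1[7]=sensor 2[4]; then 4 at sensor 1[8]=sensor 2[5]; then 3 at sensor 1[9]=sensor 2[6]; then 3 at sensor 1[10]=sensor 2[7]; then 4 at sensor 1[11]=sensor 2[8]; then 6 at sensor 1[13]=sensor 2[9] — 9 values in the same relative order in both, and the DP table's final entry dp[14][11] is also 9, so no common subsequence is longer.

9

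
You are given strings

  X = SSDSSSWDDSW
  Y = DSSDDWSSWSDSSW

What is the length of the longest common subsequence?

9

Pick S at X[1]=Y[2], then S at X[2]=Y[3], then D at X[3]=Y[5], then S at X[4]=Y[7], then S at X[5]=Y[8], then S at X[6]=Y[10], then D at X[8]=Y[11], then S at X[10]=Y[13], then W at X[11]=Y[14]; all 9 characters appear in both, in order. Since dp[11][14] = 9, nothing longer is possible.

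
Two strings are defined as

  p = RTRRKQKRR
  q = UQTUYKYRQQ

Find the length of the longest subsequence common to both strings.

Let dp[i][j] be the LCS length of the first i characters of p and the first j characters of q. dp[i][j] = dp[i-1][j-1]+1 when the i-th and j-th characters match, else max(dp[i-1][j], dp[i][j-1]).
    ·  U  Q  T  U  Y  K  Y  R  Q  Q
 ·  0  0  0  0  0  0  0  0  0  0  0
 R  0  0  0  0  0  0  0  0  1  1  1
 T  0  0  0  1  1  1  1  1  1  1  1
 R  0  0  0  1  1  1  1  1  2  2  2
 R  0  0  0  1  1  1  1  1  2  2  2
 K  0  0  0  1  1  1  2  2  2  2  2
 Q  0  0  1  1  1  1  2  2  2  3  3
 K  0  0  1  1  1  1  2  2  2  3  3
 R  0  0  1  1  1  1  2  2  3  3  3
 R  0  0  1  1  1  1  2  2  3  3  3
dp[9][10] = 3. One LCS (by backtracking along matches): TRQ.

3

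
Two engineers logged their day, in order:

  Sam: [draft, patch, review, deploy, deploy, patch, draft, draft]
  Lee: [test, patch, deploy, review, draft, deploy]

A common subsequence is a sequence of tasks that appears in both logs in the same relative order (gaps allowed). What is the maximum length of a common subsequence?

Match patch (Sam #2, Lee #2); then review (Sam #3, Lee #4); then deploy (Sam #5, Lee #6) — 3 tasks in the same relative order in both, and the DP table's final entry dp[8][6] is also 3, so no common subsequence is longer.

3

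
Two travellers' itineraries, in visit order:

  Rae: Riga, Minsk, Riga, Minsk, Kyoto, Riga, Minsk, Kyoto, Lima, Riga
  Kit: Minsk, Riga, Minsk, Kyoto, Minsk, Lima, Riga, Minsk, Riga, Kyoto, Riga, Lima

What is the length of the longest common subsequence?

8

One common subsequence of length 8: Minsk [2,1], then Riga [3,2], then Minsk [4,3], then Kyoto [5,4], then Riga [6,7], then Minsk [7,8], then Kyoto [8,10], then Lima [9,12]. dp[10][12] = 8 confirms this is the maximum.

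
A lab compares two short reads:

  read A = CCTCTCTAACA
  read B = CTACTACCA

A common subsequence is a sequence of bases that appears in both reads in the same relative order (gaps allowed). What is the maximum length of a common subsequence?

Pick C (read A #2, read B #1), then T (read A #3, read B #2), then C (read A #4, read B #4), then T (read A #5, read B #5), then C (read A #6, read B #7), then C (read A #10, read B #8), then A (read A #11, read B #9); all 7 bases appear in both, in order. Since dp[11][9] = 7, nothing longer is possible.

7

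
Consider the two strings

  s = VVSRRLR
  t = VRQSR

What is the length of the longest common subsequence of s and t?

Let dp[i][j] be the LCS length of the first i characters of s and the first j characters of t. dp[i][j] = dp[i-1][j-1]+1 when the i-th and j-th characters match, else max(dp[i-1][j], dp[i][j-1]).
    ·  V  R  Q  S  R
 ·  0  0  0  0  0  0
 V  0  1  1  1  1  1
 V  0  1  1  1  1  1
 S  0  1  1  1  2  2
 R  0  1  2  2  2  3
 R  0  1  2  2  2  3
 L  0  1  2  2  2  3
 R  0  1  2  2  2  3
dp[7][5] = 3. One LCS (by backtracking along matches): VSR.

3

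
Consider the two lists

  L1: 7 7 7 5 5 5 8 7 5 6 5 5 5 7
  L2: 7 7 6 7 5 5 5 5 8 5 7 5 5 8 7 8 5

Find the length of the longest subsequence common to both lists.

11

Match 7 (L1 #1, L2 #1), 7 (L1 #2, L2 #2), 7 (L1 #3, L2 #4), 5 (L1 #4, L2 #6), 5 (L1 #5, L2 #7), 5 (L1 #6, L2 #8), 8 (L1 #7, L2 #9), 7 (L1 #8, L2 #11), 5 (L1 #9, L2 #12), 5 (L1 #11, L2 #13), 5 (L1 #13, L2 #17) — 11 values in the same relative order in both. Since dp[14][17] = 11, nothing longer is possible.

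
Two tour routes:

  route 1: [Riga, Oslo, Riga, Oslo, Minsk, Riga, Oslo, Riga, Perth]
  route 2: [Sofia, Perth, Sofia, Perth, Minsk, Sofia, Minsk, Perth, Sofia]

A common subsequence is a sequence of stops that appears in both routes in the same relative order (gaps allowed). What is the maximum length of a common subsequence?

Match Minsk at route 1[5]=route 2[7] → Perth at route 1[9]=route 2[8] — 2 stops in the same relative order in both, and the DP table's final entry dp[9][9] is also 2, so no common subsequence is longer.

2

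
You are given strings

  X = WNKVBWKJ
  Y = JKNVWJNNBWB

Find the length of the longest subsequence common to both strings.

4

Match W (X #1, Y #5); then N (X #2, Y #8); then B (X #5, Y #9); then W (X #6, Y #10) — 4 characters in the same relative order in both, and the DP table's final entry dp[8][11] is also 4, so no common subsequence is longer.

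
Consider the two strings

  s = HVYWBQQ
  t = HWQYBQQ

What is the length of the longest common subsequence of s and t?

Pick H [1,1]; then Y [3,4]; then B [5,5]; then Q [6,6]; then Q [7,7]; all 5 characters appear in both, in order. Since dp[7][7] = 5, nothing longer is possible.

5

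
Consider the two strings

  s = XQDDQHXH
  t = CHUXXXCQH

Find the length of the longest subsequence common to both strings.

Taking X (s #1, t #6); then Q (s #5, t #8); then H (s #8, t #9) gives a common subsequence of length 3. dp[8][9] = 3 confirms this is the maximum.

3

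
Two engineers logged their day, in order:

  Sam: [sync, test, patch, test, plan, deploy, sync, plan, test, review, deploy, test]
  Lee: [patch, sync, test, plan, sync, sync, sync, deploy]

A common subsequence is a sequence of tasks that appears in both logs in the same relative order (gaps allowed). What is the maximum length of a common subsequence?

Taking sync at Sam[1]=Lee[2] → test at Sam[4]=Lee[3] → plan at Sam[5]=Lee[4] → sync at Sam[7]=Lee[7] → deploy at Sam[11]=Lee[8] gives a common subsequence of length 5. dp[12][8] = 5 confirms this is the maximum.

5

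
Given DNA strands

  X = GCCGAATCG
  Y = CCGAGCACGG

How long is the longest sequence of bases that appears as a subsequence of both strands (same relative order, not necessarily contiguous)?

7

One common subsequence of length 7: C (X #2, Y #1); then C (X #3, Y #2); then G (X #4, Y #3); then A (X #5, Y #4); then A (X #6, Y #7); then C (X #8, Y #8); then G (X #9, Y #10). The LCS DP gives dp[9][10] = 7, so this is optimal.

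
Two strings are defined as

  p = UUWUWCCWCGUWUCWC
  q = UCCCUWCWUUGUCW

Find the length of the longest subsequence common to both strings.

9

Pick U (p #1, q #1), U (p #4, q #5), W (p #5, q #6), C (p #7, q #7), W (p #8, q #8), G (p #10, q #11), U (p #13, q #12), C (p #14, q #13), W (p #15, q #14); all 9 characters appear in both, in order. Since dp[16][14] = 9, nothing longer is possible.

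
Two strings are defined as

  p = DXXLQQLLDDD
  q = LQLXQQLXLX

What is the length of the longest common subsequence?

Pick X at p[3]=q[4], then Q at p[5]=q[5], then Q at p[6]=q[6], then L at p[7]=q[7], then L at p[8]=q[9]; all 5 characters appear in both, in order. The LCS DP gives dp[11][10] = 5, so this is optimal.

5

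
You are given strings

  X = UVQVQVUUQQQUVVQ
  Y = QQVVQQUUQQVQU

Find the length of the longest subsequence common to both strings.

9

Taking V (X #2, Y #4), then Q (X #3, Y #5), then Q (X #5, Y #6), then U (X #7, Y #7), then U (X #8, Y #8), then Q (X #9, Y #9), then Q (X #10, Y #10), then Q (X #11, Y #12), then U (X #12, Y #13) gives a common subsequence of length 9. Since dp[15][13] = 9, nothing longer is possible.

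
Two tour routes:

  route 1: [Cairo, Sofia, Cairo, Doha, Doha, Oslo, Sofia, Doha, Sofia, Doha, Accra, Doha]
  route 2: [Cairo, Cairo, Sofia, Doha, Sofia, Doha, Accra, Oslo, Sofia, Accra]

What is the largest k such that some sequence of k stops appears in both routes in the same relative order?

7

Taking Cairo (route 1 #1, route 2 #2) → Sofia (route 1 #2, route 2 #3) → Doha (route 1 #4, route 2 #4) → Doha (route 1 #5, route 2 #6) → Oslo (route 1 #6, route 2 #8) → Sofia (route 1 #9, route 2 #9) → Accra (route 1 #11, route 2 #10) gives a common subsequence of length 7, and the DP table's final entry dp[12][10] is also 7, so no common subsequence is longer.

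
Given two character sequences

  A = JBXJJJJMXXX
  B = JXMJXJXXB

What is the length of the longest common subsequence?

Let dp[i][j] be the LCS length of the first i characters of A and the first j characters of B. dp[i][j] = dp[i-1][j-1]+1 when the i-th and j-th characters match, else max(dp[i-1][j], dp[i][j-1]).
    ·  J  X  M  J  X  J  X  X  B
 ·  0  0  0  0  0  0  0  0  0  0
 J  0  1  1  1  1  1  1  1  1  1
 B  0  1  1  1  1  1  1  1  1  2
 X  0  1  2  2  2  2  2  2  2  2
 J  0  1  2  2  3  3  3  3  3  3
 J  0  1  2  2  3  3  4  4  4  4
 J  0  1  2  2  3  3  4  4  4  4
 J  0  1  2  2  3  3  4  4  4  4
 M  0  1  2  3  3  3  4  4  4  4
 X  0  1  2  3  3  4  4  5  5  5
 X  0  1  2  3  3  4  4  5  6  6
 X  0  1  2  3  3  4  4  5  6  6
dp[11][9] = 6. One LCS (by backtracking along matches): JXJJXX.

6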